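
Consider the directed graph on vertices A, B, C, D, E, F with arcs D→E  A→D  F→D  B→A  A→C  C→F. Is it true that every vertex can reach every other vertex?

There is no directed path from C to B, so the graph is not strongly connected.

No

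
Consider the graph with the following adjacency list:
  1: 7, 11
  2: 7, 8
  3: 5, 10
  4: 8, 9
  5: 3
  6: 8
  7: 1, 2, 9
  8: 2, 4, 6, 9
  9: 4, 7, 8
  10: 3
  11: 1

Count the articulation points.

4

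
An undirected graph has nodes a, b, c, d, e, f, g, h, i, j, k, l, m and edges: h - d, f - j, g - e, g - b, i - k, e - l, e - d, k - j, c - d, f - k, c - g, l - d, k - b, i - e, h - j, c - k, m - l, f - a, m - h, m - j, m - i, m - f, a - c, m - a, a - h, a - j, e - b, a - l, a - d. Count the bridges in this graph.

0

The edges on the cycle e-l-d-e are not bridges since each lies on that cycle.
Every edge lies on some cycle, so there are no bridges.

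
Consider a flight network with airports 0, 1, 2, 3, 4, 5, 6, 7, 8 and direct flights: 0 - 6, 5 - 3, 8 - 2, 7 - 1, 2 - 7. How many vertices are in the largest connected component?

4

4 is isolated — a component by itself.
Starting from 3 we can reach 3, 5. That is one component of size 2.
Starting from 0 we can reach 0, 6. That is one component of size 2.
Starting from 1 we can reach 1, 2, 7, 8. That is one component of size 4.
The largest has 4 vertices.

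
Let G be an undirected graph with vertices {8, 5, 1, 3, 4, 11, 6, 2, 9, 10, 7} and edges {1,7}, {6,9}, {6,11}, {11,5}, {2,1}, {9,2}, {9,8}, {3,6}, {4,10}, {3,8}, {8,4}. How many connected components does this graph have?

1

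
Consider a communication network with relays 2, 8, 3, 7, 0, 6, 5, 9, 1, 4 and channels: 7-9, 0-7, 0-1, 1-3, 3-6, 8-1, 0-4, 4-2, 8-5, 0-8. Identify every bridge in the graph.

The edges on the cycle 0-8-1-0 are not bridges since each lies on that cycle.
But removing 8-5 disconnects 8 from 5; removing 0-4 disconnects 0 from 4; removing 1-3 disconnects 1 from 3; removing 0-7 disconnects 0 from 7 — these are bridges.
In total 7 edges are bridges.

0-4, 0-7, 1-3, 2-4, 3-6, 5-8, 7-9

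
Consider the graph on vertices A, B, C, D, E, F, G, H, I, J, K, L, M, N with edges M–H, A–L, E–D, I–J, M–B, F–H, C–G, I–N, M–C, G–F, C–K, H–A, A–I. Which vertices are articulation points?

Removing A increases the component count from 2 to 4, so A is a cut vertex.
Removing C increases the component count from 2 to 3, so C is a cut vertex.
Removing H increases the component count from 2 to 3, so H is a cut vertex.
Likewise I, M are cut vertices.
By contrast removing G leaves 2 components; it is not a cut vertex. No other vertex is a cut vertex either.

A, C, H, I, M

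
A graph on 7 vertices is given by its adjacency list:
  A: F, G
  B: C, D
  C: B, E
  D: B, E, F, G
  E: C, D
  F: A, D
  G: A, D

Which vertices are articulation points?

Removing D increases the component count from 1 to 2, so D is a cut vertex.
By contrast removing C leaves 1 component; it is not a cut vertex. No other vertex is a cut vertex either.

D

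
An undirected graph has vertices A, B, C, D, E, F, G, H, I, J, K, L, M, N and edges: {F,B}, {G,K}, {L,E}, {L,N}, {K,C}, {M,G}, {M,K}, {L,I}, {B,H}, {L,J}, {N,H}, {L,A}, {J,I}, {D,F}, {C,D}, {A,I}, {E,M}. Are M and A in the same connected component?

Yes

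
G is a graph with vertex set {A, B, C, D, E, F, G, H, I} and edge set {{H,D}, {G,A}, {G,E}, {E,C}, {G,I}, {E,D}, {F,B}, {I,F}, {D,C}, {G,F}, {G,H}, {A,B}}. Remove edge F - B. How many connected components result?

F and B are still connected via F-G-A-B, so the component count stays at 1.

1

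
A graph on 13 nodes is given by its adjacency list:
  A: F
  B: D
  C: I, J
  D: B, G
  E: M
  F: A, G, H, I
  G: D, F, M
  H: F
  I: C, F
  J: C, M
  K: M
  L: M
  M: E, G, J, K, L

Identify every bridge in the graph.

A-F, B-D, D-G, E-M, F-H, K-M, L-M

The edges on the cycle F-I-C-J-M-G-F are not bridges since each lies on that cycle.
But removing F-A disconnects F from A; removing D-B disconnects D from B; removing M-L disconnects M from L; removing G-D disconnects G from D — these are bridges.
In total 7 edges are bridges.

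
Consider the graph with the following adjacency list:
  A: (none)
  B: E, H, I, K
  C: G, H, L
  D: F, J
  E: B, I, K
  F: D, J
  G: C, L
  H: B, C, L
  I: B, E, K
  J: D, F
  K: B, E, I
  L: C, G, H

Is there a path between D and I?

The component containing D is {D, F, J}, and I is not in it.

No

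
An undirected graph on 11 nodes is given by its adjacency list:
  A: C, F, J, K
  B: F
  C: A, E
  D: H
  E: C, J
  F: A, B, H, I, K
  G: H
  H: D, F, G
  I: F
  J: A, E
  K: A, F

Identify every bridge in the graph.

B-F, D-H, F-H, F-I, G-H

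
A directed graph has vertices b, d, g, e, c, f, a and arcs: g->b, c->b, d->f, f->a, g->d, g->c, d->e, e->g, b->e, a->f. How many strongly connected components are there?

{b, c, d, e, g} are all mutually reachable — one SCC of size 5.
{a, f} are all mutually reachable — one SCC of size 2.
That gives 2 strongly connected components.

2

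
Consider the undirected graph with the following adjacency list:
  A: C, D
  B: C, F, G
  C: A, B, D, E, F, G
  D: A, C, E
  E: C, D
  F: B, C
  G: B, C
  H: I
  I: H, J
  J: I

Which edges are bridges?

H-I, I-J

The edges on the cycle C-F-B-C are not bridges since each lies on that cycle.
But removing I-H disconnects I from H; removing I-J disconnects I from J — these are bridges.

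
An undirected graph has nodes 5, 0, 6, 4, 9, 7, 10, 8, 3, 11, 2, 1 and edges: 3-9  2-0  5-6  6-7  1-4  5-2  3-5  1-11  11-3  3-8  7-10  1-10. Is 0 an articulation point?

No

Deleting 0 leaves 1 component (was 1), so 0 is not a cut vertex.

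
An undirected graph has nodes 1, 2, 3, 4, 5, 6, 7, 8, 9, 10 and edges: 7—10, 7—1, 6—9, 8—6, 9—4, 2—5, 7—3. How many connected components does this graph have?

3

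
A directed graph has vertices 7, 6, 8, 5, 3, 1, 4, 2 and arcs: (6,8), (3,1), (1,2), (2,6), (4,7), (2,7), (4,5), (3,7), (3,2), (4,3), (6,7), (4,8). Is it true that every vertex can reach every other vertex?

There is no directed path from 1 to 3, so the graph is not strongly connected.

No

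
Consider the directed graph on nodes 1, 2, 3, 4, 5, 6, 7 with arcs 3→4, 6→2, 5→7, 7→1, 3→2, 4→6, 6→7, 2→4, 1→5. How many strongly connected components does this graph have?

3

{2, 4, 6} are all mutually reachable — one SCC of size 3.
{1, 5, 7} are all mutually reachable — one SCC of size 3.
{3} is an SCC by itself.
That gives 3 strongly connected components.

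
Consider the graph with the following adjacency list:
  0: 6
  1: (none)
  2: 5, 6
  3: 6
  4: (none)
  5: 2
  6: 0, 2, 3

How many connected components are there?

3

1 is isolated — a component by itself.
4 is isolated — a component by itself.
Starting from 0 we can reach 0, 2, 3, 5, 6. That is one component of size 5.
Total: 3 components.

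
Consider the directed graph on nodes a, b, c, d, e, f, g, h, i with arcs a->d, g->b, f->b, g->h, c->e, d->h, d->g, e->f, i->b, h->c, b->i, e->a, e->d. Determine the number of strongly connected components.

3

{a, c, d, e, g, h} are all mutually reachable — one SCC of size 6.
{b, i} are all mutually reachable — one SCC of size 2.
{f} is an SCC by itself.
That gives 3 strongly connected components.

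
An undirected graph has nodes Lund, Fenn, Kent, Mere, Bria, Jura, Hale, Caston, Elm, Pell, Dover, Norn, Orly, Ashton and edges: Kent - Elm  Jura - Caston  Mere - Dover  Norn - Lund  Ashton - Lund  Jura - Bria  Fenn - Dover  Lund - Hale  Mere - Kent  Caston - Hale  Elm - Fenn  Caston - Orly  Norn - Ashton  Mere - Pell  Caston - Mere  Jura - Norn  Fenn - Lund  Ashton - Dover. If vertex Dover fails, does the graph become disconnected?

Deleting Dover leaves 1 component (was 1) (its neighbors Fenn, Mere, Ashton remain connected to each other), so Dover is not a cut vertex.

No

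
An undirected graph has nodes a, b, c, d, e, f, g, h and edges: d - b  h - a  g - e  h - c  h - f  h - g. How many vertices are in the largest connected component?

Starting from b we can reach b, d. That is one component of size 2.
Starting from a we can reach a, c, e, f, g, h. That is one component of size 6.
The largest has 6 vertices.

6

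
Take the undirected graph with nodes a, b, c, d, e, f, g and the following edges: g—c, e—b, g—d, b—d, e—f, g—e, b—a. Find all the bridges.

a-b, c-g, e-f

The edges on the cycle g-e-b-d-g are not bridges since each lies on that cycle.
But removing e—f disconnects e from f; removing b—a disconnects b from a; removing g—c disconnects g from c — these are bridges.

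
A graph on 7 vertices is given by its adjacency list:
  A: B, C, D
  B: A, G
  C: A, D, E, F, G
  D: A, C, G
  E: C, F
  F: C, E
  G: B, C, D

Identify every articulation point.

C

Removing C increases the component count from 1 to 2, so C is a cut vertex.
By contrast removing E leaves 1 component; it is not a cut vertex. No other vertex is a cut vertex either.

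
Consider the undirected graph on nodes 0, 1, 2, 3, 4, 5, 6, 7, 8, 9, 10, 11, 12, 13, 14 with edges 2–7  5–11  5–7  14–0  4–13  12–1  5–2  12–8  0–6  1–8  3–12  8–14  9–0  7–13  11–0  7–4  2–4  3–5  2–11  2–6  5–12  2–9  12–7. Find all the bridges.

none

The edges on the cycle 3-5-2-11-0-14-8-1-12-3 are not bridges since each lies on that cycle.
Every edge lies on some cycle, so there are no bridges.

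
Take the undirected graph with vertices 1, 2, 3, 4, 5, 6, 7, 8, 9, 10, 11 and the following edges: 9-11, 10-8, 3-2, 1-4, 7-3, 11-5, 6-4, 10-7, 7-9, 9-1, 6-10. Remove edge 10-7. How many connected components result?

1

10 and 7 are still connected via 10-6-4-1-9-7, so the component count stays at 1.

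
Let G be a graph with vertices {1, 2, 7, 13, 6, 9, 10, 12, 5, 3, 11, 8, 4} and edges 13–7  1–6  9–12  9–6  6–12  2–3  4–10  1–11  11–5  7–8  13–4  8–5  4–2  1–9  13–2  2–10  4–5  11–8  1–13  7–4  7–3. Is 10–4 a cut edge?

No

After removing 10–4, the path 10-2-4 still connects them, so the edge is not a bridge.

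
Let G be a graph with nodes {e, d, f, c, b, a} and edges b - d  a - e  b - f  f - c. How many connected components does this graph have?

2

Starting from a we can reach a, e. That is one component of size 2.
Starting from b we can reach b, c, d, f. That is one component of size 4.
Total: 2 components.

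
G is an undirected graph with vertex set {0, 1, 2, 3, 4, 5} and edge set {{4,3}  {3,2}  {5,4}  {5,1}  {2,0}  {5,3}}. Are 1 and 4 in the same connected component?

From 1 we can reach 0, 1, 2, 3, 4, 5, which includes 4.

Yes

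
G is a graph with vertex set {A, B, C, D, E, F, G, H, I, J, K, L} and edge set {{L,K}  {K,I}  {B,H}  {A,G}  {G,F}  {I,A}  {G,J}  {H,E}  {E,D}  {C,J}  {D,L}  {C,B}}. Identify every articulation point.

Removing G increases the component count from 1 to 2, so G is a cut vertex.
By contrast removing J leaves 1 component; it is not a cut vertex. No other vertex is a cut vertex either.

G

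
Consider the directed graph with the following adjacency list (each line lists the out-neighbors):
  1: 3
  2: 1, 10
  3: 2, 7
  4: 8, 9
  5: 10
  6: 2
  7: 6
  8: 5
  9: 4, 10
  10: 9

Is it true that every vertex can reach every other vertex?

No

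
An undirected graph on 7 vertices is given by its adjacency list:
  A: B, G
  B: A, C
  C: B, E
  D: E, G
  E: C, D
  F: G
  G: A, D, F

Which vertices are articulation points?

Removing G increases the component count from 1 to 2, so G is a cut vertex.
By contrast removing C leaves 1 component; it is not a cut vertex. No other vertex is a cut vertex either.

G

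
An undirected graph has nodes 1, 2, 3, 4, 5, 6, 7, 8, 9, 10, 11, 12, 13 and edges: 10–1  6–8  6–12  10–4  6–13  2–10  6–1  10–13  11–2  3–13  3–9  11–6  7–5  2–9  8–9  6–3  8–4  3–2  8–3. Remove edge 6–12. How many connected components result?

Before removal there are 2 components.
6–12 is a bridge — removing it separates 6's side from 12's side.
After removal: 3 components.

3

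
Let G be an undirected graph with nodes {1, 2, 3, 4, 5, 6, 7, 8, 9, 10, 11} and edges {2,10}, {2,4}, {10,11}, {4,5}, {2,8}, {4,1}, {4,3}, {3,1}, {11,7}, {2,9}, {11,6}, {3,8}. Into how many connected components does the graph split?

1

Starting from 1 we can reach 1, 2, 3, 4, 5, 6, 7, 8, 9, 10, 11. That is one component of size 11.
Total: 1 component.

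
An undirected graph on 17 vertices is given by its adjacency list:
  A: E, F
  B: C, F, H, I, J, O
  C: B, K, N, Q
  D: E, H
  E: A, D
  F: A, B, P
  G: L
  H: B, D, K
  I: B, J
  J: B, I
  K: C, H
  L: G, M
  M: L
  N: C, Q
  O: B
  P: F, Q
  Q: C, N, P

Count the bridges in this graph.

3

The edges on the cycle B-F-P-Q-C-B are not bridges since each lies on that cycle.
But removing M-L disconnects M from L; removing O-B disconnects O from B; removing G-L disconnects G from L — these are bridges.
That makes 3 bridges.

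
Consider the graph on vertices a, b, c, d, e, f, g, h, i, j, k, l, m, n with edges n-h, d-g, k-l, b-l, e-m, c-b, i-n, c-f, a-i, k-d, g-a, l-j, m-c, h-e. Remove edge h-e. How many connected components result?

1

h and e are still connected via h-n-i-a-g-d-k-l-b-c-m-e, so the component count stays at 1.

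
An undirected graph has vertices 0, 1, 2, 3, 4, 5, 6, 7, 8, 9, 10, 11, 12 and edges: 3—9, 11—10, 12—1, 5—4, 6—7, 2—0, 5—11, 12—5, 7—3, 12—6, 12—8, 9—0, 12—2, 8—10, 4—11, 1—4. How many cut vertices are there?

Removing 12 increases the component count from 1 to 2, so 12 is a cut vertex.
By contrast removing 9 leaves 1 component; it is not a cut vertex. No other vertex is a cut vertex either.

1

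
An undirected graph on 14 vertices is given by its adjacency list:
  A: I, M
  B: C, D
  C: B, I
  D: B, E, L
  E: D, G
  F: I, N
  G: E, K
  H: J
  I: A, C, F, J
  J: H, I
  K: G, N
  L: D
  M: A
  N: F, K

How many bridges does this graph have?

The edges on the cycle D-B-C-I-F-N-K-G-E-D are not bridges since each lies on that cycle.
But removing J-I disconnects J from I; removing J-H disconnects J from H; removing A-I disconnects A from I; removing A-M disconnects A from M — these are bridges.
In total 5 edges are bridges.

5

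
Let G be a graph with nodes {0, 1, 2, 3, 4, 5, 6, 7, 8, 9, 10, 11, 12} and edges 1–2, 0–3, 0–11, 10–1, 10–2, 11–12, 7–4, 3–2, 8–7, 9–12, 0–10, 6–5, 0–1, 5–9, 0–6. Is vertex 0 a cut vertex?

Yes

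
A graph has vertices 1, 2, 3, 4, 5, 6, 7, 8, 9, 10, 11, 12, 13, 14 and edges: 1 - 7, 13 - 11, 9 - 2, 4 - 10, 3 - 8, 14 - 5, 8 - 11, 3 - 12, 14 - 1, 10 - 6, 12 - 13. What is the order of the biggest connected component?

Starting from 2 we can reach 2, 9. That is one component of size 2.
Starting from 4 we can reach 4, 6, 10. That is one component of size 3.
Starting from 1 we can reach 1, 5, 7, 14. That is one component of size 4.
Starting from 3 we can reach 3, 8, 11, 12, 13. That is one component of size 5.
The largest has 5 vertices.

5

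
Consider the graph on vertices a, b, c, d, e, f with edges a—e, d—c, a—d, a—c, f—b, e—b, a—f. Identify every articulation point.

a

Removing a increases the component count from 1 to 2, so a is a cut vertex.
By contrast removing e leaves 1 component; it is not a cut vertex. No other vertex is a cut vertex either.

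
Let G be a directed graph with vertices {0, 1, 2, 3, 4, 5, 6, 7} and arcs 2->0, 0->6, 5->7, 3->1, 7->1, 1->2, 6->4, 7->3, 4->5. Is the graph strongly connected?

From 7 we can reach every vertex (0, 1, 2, 3, 4, 5, 6, 7), and every vertex can reach 7 (0, 1, 2, 3, 4, 5, 6, 7). So the whole graph is one strongly connected component.

Yes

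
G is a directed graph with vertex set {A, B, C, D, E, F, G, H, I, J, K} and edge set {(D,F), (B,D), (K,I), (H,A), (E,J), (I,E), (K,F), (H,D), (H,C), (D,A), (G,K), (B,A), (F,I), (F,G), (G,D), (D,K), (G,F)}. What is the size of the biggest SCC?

4

{D, F, G, K} are all mutually reachable — one SCC of size 4.
{E} is an SCC by itself.
{H} is an SCC by itself.
{C} is an SCC by itself.
{B} is an SCC by itself.
(and 3 more singleton SCCs)
The largest has 4 vertices.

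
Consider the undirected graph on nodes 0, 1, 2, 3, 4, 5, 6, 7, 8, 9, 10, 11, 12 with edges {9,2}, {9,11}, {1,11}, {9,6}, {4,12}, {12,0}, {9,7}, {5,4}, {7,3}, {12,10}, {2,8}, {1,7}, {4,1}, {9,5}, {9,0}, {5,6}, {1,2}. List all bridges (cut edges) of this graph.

10-12, 2-8, 3-7

The edges on the cycle 9-5-4-12-0-9 are not bridges since each lies on that cycle.
But removing 12 - 10 disconnects 12 from 10; removing 7 - 3 disconnects 7 from 3; removing 8 - 2 disconnects 8 from 2 — these are bridges.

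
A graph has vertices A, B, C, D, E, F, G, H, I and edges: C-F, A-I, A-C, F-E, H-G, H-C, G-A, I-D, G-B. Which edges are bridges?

A-I, B-G, C-F, D-I, E-F

The edges on the cycle H-G-A-C-H are not bridges since each lies on that cycle.
But removing A-I disconnects A from I; removing C-F disconnects C from F; removing G-B disconnects G from B; removing E-F disconnects E from F — these are bridges.
In total 5 edges are bridges.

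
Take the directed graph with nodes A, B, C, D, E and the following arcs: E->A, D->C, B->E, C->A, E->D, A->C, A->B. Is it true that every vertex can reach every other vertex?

From B we can reach every vertex (A, B, C, D, E), and every vertex can reach B (A, B, C, D, E). So the whole graph is one strongly connected component.

Yes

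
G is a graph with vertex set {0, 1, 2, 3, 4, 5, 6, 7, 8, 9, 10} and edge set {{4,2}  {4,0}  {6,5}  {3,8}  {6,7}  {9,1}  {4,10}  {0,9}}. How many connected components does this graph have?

3

Starting from 3 we can reach 3, 8. That is one component of size 2.
Starting from 5 we can reach 5, 6, 7. That is one component of size 3.
Starting from 0 we can reach 0, 1, 2, 4, 9, 10. That is one component of size 6.
Total: 3 components.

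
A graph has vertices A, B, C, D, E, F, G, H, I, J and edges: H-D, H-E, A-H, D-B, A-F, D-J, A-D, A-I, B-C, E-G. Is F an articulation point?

No

Deleting F leaves 1 component (was 1), so F is not a cut vertex.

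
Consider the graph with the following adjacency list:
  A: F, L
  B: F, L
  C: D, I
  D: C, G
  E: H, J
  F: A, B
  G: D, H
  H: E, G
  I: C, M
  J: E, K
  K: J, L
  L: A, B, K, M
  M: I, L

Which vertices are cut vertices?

L

Removing L increases the component count from 1 to 2, so L is a cut vertex.
By contrast removing A leaves 1 component; it is not a cut vertex. No other vertex is a cut vertex either.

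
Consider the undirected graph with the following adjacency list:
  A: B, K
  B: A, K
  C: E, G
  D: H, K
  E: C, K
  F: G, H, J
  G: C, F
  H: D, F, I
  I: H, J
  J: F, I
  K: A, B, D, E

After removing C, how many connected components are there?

1

With C gone, the remaining components are: {A, B, D, E, F, G, H, I, J, K}.
That is 1 component.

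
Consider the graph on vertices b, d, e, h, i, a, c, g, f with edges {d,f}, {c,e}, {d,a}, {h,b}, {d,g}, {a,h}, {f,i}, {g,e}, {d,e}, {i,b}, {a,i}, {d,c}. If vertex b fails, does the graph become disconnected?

Deleting b leaves 1 component (was 1) (its neighbors h, i remain connected to each other), so b is not a cut vertex.

No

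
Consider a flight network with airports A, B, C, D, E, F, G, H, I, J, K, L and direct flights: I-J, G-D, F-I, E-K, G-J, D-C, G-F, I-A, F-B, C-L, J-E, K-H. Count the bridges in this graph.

8

The edges on the cycle G-F-I-J-G are not bridges since each lies on that cycle.
But removing A-I disconnects A from I; removing F-B disconnects F from B; removing L-C disconnects L from C; removing G-D disconnects G from D — these are bridges.
In total 8 edges are bridges.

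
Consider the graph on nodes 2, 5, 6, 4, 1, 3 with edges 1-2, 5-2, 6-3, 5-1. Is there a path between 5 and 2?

Yes

From 5 we can reach 1, 2, 5, which includes 2.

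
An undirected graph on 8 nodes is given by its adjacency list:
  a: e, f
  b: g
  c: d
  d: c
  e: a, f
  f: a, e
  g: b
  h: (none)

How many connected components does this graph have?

h is isolated — a component by itself.
Starting from c we can reach c, d. That is one component of size 2.
Starting from b we can reach b, g. That is one component of size 2.
Starting from a we can reach a, e, f. That is one component of size 3.
Total: 4 components.

4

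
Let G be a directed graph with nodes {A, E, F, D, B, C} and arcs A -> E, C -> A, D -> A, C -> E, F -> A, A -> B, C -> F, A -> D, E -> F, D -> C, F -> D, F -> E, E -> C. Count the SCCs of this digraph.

2

{A, C, D, E, F} are all mutually reachable — one SCC of size 5.
{B} is an SCC by itself.
That gives 2 strongly connected components.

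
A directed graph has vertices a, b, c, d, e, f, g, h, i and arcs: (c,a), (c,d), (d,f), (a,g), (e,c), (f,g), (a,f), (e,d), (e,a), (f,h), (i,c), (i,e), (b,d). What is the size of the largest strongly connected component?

{g} is an SCC by itself.
{b} is an SCC by itself.
{e} is an SCC by itself.
{a} is an SCC by itself.
{i} is an SCC by itself.
(and 4 more singleton SCCs)
The largest has 1 vertex.

1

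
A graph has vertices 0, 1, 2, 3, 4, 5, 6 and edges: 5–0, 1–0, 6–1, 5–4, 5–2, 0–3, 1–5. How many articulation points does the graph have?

3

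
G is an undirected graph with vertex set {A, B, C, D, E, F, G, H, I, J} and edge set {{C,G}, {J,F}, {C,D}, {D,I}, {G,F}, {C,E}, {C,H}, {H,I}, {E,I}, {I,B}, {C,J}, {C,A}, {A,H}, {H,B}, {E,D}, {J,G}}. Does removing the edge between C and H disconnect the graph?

No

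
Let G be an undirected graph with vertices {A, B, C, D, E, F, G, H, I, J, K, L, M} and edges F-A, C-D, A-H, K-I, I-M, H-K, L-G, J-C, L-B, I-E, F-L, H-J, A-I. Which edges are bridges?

The edges on the cycle A-H-K-I-A are not bridges since each lies on that cycle.
But removing F-L disconnects F from L; removing I-E disconnects I from E; removing H-J disconnects H from J; removing C-J disconnects C from J — these are bridges.
In total 9 edges are bridges.

A-F, B-L, C-D, C-J, E-I, F-L, G-L, H-J, I-M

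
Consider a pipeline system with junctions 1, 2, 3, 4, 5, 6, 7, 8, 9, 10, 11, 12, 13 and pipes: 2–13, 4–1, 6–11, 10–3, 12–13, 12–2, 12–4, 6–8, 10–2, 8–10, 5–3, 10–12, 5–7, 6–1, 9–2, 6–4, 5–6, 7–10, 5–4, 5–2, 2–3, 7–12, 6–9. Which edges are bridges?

The edges on the cycle 5-6-8-10-7-5 are not bridges since each lies on that cycle.
But removing 11–6 disconnects 11 from 6 — this is a bridge.

11-6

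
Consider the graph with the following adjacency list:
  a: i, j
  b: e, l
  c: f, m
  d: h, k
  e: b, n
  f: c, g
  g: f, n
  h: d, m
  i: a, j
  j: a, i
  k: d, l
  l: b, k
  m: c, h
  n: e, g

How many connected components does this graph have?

2

Starting from a we can reach a, i, j. That is one component of size 3.
Starting from b we can reach b, c, d, e, f, g, h, k, l, m, n. That is one component of size 11.
Total: 2 components.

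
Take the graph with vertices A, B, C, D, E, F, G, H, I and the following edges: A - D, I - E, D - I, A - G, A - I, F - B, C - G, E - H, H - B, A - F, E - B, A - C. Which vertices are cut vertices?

Removing A increases the component count from 1 to 2, so A is a cut vertex.
By contrast removing H leaves 1 component; it is not a cut vertex. No other vertex is a cut vertex either.

A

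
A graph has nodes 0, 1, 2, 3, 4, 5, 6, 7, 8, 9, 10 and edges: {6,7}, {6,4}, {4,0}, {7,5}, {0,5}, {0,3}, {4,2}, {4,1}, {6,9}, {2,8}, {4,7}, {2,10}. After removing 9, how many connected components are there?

With 9 gone, the remaining components are: {0, 1, 2, 3, 4, 5, 6, 7, 8, 10}.
That is 1 component.

1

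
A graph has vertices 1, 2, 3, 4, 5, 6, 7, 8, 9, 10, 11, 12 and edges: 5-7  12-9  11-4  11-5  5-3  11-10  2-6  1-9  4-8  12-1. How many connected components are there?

Starting from 2 we can reach 2, 6. That is one component of size 2.
Starting from 1 we can reach 1, 9, 12. That is one component of size 3.
Starting from 3 we can reach 3, 4, 5, 7, 8, 10, 11. That is one component of size 7.
Total: 3 components.

3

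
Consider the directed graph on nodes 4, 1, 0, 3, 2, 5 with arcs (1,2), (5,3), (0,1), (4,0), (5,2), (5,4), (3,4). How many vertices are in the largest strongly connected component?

{4} is an SCC by itself.
{3} is an SCC by itself.
{0} is an SCC by itself.
{5} is an SCC by itself.
{1} is an SCC by itself.
(and 1 more singleton SCC)
The largest has 1 vertex.

1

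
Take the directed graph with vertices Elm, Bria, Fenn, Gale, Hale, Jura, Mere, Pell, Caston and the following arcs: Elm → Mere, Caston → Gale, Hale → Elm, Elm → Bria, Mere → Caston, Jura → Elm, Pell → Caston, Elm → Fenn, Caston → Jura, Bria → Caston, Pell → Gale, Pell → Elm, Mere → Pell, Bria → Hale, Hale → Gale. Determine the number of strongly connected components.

3

{Elm, Bria, Hale, Jura, Mere, Pell, Caston} are all mutually reachable — one SCC of size 7.
{Fenn} is an SCC by itself.
{Gale} is an SCC by itself.
That gives 3 strongly connected components.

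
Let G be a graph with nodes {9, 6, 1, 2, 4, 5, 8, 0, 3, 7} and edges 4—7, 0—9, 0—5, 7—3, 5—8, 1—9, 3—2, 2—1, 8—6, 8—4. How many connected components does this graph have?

1

Starting from 0 we can reach 0, 1, 2, 3, 4, 5, 6, 7, 8, 9. That is one component of size 10.
Total: 1 component.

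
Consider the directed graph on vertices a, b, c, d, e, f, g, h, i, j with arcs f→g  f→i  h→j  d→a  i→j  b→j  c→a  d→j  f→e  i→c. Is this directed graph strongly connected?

There is no directed path from c to e, so the graph is not strongly connected.

No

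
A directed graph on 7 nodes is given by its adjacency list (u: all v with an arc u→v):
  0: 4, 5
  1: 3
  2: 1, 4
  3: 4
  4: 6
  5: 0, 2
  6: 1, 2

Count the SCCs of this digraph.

2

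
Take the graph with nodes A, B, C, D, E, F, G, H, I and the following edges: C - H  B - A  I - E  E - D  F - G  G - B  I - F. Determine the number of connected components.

Starting from C we can reach C, H. That is one component of size 2.
Starting from A we can reach A, B, D, E, F, G, I. That is one component of size 7.
Total: 2 components.

2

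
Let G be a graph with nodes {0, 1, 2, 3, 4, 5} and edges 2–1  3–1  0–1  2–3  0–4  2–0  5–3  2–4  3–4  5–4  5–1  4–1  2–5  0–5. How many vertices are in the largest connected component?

Starting from 0 we can reach 0, 1, 2, 3, 4, 5. That is one component of size 6.
The largest has 6 vertices.

6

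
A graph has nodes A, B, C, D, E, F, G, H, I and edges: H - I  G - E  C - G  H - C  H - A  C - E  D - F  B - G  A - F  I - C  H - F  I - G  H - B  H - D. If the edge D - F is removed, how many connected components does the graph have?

D and F are still connected via D-H-F, so the component count stays at 1.

1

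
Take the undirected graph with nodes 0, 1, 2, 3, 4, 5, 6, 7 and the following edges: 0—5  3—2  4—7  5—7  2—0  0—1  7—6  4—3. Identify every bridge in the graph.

0-1, 6-7

The edges on the cycle 4-3-2-0-5-7-4 are not bridges since each lies on that cycle.
But removing 0—1 disconnects 0 from 1; removing 7—6 disconnects 7 from 6 — these are bridges.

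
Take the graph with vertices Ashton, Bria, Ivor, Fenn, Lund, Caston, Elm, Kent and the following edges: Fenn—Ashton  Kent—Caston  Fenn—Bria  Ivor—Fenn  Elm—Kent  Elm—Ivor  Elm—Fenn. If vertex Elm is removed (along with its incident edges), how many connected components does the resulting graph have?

3

With Elm gone, the remaining components are: {Lund}; {Kent, Caston}; {Bria, Fenn, Ivor, Ashton}.
That is 3 components.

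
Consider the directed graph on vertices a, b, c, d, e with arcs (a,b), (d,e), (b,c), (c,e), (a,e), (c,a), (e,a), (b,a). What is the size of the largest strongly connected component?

4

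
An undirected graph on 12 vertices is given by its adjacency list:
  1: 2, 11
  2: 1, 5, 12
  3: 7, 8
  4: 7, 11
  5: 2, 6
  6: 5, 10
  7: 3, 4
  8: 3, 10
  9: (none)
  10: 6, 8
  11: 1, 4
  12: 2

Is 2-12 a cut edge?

Removing 2-12 leaves no path between 2 and 12: the component count goes from 2 to 3. So it is a bridge.

Yes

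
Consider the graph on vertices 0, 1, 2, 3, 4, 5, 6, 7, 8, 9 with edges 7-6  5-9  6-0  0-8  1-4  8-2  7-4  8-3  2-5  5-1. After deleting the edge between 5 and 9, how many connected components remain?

Before removal there is 1 component.
5-9 is a bridge — removing it separates 5's side from 9's side.
After removal: 2 components.

2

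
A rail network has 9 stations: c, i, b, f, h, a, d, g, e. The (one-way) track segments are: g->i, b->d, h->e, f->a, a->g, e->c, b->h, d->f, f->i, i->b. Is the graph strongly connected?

No

There is no directed path from e to d, so the graph is not strongly connected.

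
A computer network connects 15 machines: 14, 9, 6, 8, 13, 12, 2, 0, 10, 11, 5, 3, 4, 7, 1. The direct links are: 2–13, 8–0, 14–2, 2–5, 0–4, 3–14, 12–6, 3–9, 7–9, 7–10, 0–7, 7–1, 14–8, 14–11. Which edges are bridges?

0-4, 1-7, 10-7, 11-14, 12-6, 13-2, 14-2, 2-5

The edges on the cycle 3-14-8-0-7-9-3 are not bridges since each lies on that cycle.
But removing 14–11 disconnects 14 from 11; removing 4–0 disconnects 4 from 0; removing 12–6 disconnects 12 from 6; removing 5–2 disconnects 5 from 2 — these are bridges.
In total 8 edges are bridges.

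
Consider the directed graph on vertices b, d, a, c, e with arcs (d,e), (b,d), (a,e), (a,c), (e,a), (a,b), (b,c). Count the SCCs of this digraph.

2

{a, b, d, e} are all mutually reachable — one SCC of size 4.
{c} is an SCC by itself.
That gives 2 strongly connected components.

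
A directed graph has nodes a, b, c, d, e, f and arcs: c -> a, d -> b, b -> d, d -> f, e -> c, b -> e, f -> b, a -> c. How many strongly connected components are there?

3

{b, d, f} are all mutually reachable — one SCC of size 3.
{a, c} are all mutually reachable — one SCC of size 2.
{e} is an SCC by itself.
That gives 3 strongly connected components.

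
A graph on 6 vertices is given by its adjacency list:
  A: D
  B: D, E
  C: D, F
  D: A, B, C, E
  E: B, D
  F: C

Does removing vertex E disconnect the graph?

No

Deleting E leaves 1 component (was 1) (its neighbors B, D remain connected to each other), so E is not a cut vertex.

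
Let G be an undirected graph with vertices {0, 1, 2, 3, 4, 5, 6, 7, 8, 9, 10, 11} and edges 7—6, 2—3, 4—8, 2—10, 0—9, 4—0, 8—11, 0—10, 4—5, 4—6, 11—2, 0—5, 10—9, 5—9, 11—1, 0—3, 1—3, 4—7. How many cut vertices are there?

Removing 4 increases the component count from 1 to 2, so 4 is a cut vertex.
By contrast removing 5 leaves 1 component; it is not a cut vertex. No other vertex is a cut vertex either.

1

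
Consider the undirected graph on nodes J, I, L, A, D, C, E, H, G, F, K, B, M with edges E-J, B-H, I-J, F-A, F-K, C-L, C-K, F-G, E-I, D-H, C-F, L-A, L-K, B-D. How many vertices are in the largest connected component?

M is isolated — a component by itself.
Starting from B we can reach B, D, H. That is one component of size 3.
Starting from E we can reach E, I, J. That is one component of size 3.
Starting from A we can reach A, C, F, G, K, L. That is one component of size 6.
The largest has 6 vertices.

6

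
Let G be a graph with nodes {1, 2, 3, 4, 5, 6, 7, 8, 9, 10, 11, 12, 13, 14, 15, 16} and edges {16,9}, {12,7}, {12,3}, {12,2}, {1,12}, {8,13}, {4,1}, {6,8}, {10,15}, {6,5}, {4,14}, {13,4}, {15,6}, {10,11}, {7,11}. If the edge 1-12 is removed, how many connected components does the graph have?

1 and 12 are still connected via 1-4-13-8-6-15-10-11-7-12, so the component count stays at 2.

2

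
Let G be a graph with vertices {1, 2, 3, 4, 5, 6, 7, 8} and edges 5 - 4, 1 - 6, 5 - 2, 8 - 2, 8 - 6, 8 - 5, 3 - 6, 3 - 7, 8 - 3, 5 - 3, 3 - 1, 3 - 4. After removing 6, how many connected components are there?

With 6 gone, the remaining components are: {1, 2, 3, 4, 5, 7, 8}.
That is 1 component.

1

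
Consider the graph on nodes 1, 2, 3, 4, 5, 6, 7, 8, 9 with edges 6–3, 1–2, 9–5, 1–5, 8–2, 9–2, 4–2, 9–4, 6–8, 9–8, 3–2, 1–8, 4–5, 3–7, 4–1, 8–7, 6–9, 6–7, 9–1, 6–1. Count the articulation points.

0

Removing 9, for instance, still leaves 1 component. No single vertex removal increases the component count — the graph has no articulation points.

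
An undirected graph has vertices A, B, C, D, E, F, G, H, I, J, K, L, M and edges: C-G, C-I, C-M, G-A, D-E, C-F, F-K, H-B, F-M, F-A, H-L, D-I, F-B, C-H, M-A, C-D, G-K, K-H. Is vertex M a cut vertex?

No

Deleting M leaves 2 components (was 2), so M is not a cut vertex.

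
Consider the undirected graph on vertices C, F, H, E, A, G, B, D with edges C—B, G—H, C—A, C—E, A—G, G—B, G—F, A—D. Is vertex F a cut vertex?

No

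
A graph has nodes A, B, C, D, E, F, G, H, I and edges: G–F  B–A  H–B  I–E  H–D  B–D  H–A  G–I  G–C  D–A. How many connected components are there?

2

Starting from A we can reach A, B, D, H. That is one component of size 4.
Starting from C we can reach C, E, F, G, I. That is one component of size 5.
Total: 2 components.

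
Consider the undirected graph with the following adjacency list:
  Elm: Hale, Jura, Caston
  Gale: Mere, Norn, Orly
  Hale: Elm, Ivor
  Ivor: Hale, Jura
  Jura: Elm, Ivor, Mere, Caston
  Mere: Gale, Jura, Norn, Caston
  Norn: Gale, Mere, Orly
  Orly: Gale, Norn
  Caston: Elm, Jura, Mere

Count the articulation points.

Removing Mere increases the component count from 1 to 2, so Mere is a cut vertex.
By contrast removing Ivor leaves 1 component; it is not a cut vertex. No other vertex is a cut vertex either.

1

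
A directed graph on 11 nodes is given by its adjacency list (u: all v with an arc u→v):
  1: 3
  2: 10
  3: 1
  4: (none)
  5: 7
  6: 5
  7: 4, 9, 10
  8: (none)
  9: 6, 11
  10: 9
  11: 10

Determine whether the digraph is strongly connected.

There is no directed path from 3 to 5, so the graph is not strongly connected.

No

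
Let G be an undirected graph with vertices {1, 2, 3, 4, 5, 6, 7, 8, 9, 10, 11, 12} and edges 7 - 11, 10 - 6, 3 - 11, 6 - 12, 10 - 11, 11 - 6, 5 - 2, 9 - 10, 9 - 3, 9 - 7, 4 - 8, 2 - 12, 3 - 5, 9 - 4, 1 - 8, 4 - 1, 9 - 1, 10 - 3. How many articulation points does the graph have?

1

Removing 9 increases the component count from 1 to 2, so 9 is a cut vertex.
By contrast removing 8 leaves 1 component; it is not a cut vertex. No other vertex is a cut vertex either.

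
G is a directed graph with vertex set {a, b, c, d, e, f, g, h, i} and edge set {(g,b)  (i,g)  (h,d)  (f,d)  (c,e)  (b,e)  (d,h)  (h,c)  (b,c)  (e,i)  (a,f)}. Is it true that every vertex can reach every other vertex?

No

There is no directed path from f to a, so the graph is not strongly connected.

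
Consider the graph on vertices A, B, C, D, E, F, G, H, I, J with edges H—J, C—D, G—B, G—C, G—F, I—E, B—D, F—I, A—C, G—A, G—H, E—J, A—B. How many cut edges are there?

The edges on the cycle G-F-I-E-J-H-G are not bridges since each lies on that cycle.
Every edge lies on some cycle, so there are no bridges.

0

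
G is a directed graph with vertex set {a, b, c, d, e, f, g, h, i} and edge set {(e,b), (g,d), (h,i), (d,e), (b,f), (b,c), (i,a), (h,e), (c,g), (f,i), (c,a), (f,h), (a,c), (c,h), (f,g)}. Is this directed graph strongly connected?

Yes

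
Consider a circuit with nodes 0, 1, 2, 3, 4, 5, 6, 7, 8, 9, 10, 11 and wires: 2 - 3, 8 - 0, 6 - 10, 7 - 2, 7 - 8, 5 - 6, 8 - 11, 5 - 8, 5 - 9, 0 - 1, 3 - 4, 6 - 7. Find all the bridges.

The edges on the cycle 5-6-7-8-5 are not bridges since each lies on that cycle.
But removing 1 - 0 disconnects 1 from 0; removing 8 - 11 disconnects 8 from 11; removing 6 - 10 disconnects 6 from 10; removing 2 - 3 disconnects 2 from 3 — these are bridges.
In total 8 edges are bridges.

0-1, 0-8, 10-6, 11-8, 2-3, 2-7, 3-4, 5-9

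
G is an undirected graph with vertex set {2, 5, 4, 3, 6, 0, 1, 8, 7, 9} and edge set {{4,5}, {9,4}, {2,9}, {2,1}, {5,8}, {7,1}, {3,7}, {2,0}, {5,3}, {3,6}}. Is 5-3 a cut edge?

After removing 5-3, the path 5-4-9-2-1-7-3 still connects them, so the edge is not a bridge.

No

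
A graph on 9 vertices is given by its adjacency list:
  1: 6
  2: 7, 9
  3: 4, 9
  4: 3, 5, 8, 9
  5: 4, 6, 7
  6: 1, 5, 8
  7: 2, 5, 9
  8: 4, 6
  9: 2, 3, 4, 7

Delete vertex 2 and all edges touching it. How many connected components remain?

1

With 2 gone, the remaining components are: {1, 3, 4, 5, 6, 7, 8, 9}.
That is 1 component.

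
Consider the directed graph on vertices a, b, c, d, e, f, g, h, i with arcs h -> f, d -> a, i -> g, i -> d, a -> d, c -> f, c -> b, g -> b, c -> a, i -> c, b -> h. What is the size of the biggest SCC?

{a, d} are all mutually reachable — one SCC of size 2.
{e} is an SCC by itself.
{g} is an SCC by itself.
{c} is an SCC by itself.
{h} is an SCC by itself.
(and 3 more singleton SCCs)
The largest has 2 vertices.

2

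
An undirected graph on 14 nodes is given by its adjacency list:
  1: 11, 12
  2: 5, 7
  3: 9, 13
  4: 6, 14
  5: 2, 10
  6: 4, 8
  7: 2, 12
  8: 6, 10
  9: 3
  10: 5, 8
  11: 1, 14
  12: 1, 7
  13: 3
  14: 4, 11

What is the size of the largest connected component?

Starting from 3 we can reach 3, 9, 13. That is one component of size 3.
Starting from 1 we can reach 1, 2, 4, 5, 6, 7, 8, 10, 11, 12, 14. That is one component of size 11.
The largest has 11 vertices.

11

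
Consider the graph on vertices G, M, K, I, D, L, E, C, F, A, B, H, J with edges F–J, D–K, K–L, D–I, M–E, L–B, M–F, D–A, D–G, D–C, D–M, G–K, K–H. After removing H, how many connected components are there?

With H gone, the remaining components are: {A, B, C, D, E, F, G, I, J, K, L, M}.
That is 1 component.

1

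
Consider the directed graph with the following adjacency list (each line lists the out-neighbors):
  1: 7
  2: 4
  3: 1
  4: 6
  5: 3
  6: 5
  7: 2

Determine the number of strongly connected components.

{1, 2, 3, 4, 5, 6, 7} are all mutually reachable — one SCC of size 7.
That gives 1 strongly connected component.

1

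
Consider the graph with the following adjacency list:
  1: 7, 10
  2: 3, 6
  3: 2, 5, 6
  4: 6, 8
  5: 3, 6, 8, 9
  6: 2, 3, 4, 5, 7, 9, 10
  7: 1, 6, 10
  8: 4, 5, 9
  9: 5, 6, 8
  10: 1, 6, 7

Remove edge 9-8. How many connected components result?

9 and 8 are still connected via 9-5-8, so the component count stays at 1.

1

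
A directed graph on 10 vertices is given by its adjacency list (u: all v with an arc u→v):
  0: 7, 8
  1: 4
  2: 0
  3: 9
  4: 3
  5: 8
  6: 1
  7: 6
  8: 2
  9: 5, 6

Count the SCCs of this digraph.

{0, 1, 2, 3, 4, 5, 6, 7, 8, 9} are all mutually reachable — one SCC of size 10.
That gives 1 strongly connected component.

1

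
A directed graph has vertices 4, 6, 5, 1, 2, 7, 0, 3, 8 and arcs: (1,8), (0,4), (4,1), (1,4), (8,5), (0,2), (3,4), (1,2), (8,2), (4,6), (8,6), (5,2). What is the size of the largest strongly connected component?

{1, 4} are all mutually reachable — one SCC of size 2.
{3} is an SCC by itself.
{2} is an SCC by itself.
{0} is an SCC by itself.
{8} is an SCC by itself.
(and 3 more singleton SCCs)
The largest has 2 vertices.

2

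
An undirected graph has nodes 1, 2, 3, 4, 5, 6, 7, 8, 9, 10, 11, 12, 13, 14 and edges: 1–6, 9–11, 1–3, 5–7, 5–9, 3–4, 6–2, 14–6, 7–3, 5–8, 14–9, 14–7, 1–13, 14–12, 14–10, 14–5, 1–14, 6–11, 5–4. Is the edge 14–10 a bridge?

Yes

Removing 14–10 leaves no path between 14 and 10: the component count goes from 1 to 2. So it is a bridge.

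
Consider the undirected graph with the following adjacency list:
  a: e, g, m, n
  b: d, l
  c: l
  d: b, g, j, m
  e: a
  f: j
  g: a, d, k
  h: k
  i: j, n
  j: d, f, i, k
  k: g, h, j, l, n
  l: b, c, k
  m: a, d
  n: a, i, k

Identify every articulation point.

a, j, k, l

Removing a increases the component count from 1 to 2, so a is a cut vertex.
Removing j increases the component count from 1 to 2, so j is a cut vertex.
Removing k increases the component count from 1 to 2, so k is a cut vertex.
Likewise l is a cut vertex.
By contrast removing n leaves 1 component; it is not a cut vertex. No other vertex is a cut vertex either.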